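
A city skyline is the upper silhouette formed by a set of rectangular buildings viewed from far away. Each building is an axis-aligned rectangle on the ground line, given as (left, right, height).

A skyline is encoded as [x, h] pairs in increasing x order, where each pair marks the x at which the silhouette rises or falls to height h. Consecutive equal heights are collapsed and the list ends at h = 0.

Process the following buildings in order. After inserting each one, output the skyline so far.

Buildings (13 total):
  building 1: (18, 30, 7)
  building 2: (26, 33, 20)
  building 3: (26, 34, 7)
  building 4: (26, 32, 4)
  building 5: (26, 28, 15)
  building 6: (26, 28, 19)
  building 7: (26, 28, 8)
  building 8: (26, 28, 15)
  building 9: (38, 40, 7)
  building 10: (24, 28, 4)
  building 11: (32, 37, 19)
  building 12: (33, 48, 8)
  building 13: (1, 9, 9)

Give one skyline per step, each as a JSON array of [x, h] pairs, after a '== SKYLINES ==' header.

== SKYLINES ==
[[18,7],[30,0]]
[[18,7],[26,20],[33,0]]
[[18,7],[26,20],[33,7],[34,0]]
[[18,7],[26,20],[33,7],[34,0]]
[[18,7],[26,20],[33,7],[34,0]]
[[18,7],[26,20],[33,7],[34,0]]
[[18,7],[26,20],[33,7],[34,0]]
[[18,7],[26,20],[33,7],[34,0]]
[[18,7],[26,20],[33,7],[34,0],[38,7],[40,0]]
[[18,7],[26,20],[33,7],[34,0],[38,7],[40,0]]
[[18,7],[26,20],[33,19],[37,0],[38,7],[40,0]]
[[18,7],[26,20],[33,19],[37,8],[48,0]]
[[1,9],[9,0],[18,7],[26,20],[33,19],[37,8],[48,0]]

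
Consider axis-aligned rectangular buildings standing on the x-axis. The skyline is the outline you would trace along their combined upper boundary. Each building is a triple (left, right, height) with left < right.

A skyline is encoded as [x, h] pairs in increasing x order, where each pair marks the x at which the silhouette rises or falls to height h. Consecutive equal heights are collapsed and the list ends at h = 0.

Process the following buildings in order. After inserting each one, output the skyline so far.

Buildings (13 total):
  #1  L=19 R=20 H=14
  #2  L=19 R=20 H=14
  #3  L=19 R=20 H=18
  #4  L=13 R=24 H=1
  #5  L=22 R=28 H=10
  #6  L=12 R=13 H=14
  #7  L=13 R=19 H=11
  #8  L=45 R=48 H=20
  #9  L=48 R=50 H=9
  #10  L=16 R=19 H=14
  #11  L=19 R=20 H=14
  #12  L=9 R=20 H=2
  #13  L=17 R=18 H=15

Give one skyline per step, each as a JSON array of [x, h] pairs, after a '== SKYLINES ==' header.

== SKYLINES ==
[[19,14],[20,0]]
[[19,14],[20,0]]
[[19,18],[20,0]]
[[13,1],[19,18],[20,1],[24,0]]
[[13,1],[19,18],[20,1],[22,10],[28,0]]
[[12,14],[13,1],[19,18],[20,1],[22,10],[28,0]]
[[12,14],[13,11],[19,18],[20,1],[22,10],[28,0]]
[[12,14],[13,11],[19,18],[20,1],[22,10],[28,0],[45,20],[48,0]]
[[12,14],[13,11],[19,18],[20,1],[22,10],[28,0],[45,20],[48,9],[50,0]]
[[12,14],[13,11],[16,14],[19,18],[20,1],[22,10],[28,0],[45,20],[48,9],[50,0]]
[[12,14],[13,11],[16,14],[19,18],[20,1],[22,10],[28,0],[45,20],[48,9],[50,0]]
[[9,2],[12,14],[13,11],[16,14],[19,18],[20,1],[22,10],[28,0],[45,20],[48,9],[50,0]]
[[9,2],[12,14],[13,11],[16,14],[17,15],[18,14],[19,18],[20,1],[22,10],[28,0],[45,20],[48,9],[50,0]]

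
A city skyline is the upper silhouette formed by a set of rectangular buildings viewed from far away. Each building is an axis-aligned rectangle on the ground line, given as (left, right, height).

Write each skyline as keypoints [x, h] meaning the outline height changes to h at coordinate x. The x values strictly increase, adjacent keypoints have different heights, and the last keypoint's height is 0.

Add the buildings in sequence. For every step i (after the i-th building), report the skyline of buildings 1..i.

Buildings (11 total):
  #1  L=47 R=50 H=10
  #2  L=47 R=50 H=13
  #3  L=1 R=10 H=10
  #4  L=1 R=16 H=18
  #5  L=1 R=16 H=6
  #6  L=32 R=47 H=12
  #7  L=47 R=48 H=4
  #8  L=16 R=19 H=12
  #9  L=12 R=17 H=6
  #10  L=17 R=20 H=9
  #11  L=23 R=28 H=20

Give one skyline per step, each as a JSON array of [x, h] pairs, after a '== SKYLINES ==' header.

== SKYLINES ==
[[47,10],[50,0]]
[[47,13],[50,0]]
[[1,10],[10,0],[47,13],[50,0]]
[[1,18],[16,0],[47,13],[50,0]]
[[1,18],[16,0],[47,13],[50,0]]
[[1,18],[16,0],[32,12],[47,13],[50,0]]
[[1,18],[16,0],[32,12],[47,13],[50,0]]
[[1,18],[16,12],[19,0],[32,12],[47,13],[50,0]]
[[1,18],[16,12],[19,0],[32,12],[47,13],[50,0]]
[[1,18],[16,12],[19,9],[20,0],[32,12],[47,13],[50,0]]
[[1,18],[16,12],[19,9],[20,0],[23,20],[28,0],[32,12],[47,13],[50,0]]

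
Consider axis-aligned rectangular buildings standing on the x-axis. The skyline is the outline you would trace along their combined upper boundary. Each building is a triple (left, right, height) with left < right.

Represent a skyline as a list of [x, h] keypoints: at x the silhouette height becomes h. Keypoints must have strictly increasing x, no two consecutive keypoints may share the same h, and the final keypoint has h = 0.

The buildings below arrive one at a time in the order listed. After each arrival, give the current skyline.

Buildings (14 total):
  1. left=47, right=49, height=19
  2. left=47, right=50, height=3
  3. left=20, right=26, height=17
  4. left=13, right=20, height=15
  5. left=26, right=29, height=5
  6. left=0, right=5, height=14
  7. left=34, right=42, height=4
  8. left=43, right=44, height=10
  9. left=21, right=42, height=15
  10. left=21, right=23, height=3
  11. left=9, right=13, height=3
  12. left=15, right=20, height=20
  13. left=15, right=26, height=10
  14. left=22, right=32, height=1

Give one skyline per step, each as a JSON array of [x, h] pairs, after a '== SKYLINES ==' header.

== SKYLINES ==
[[47,19],[49,0]]
[[47,19],[49,3],[50,0]]
[[20,17],[26,0],[47,19],[49,3],[50,0]]
[[13,15],[20,17],[26,0],[47,19],[49,3],[50,0]]
[[13,15],[20,17],[26,5],[29,0],[47,19],[49,3],[50,0]]
[[0,14],[5,0],[13,15],[20,17],[26,5],[29,0],[47,19],[49,3],[50,0]]
[[0,14],[5,0],[13,15],[20,17],[26,5],[29,0],[34,4],[42,0],[47,19],[49,3],[50,0]]
[[0,14],[5,0],[13,15],[20,17],[26,5],[29,0],[34,4],[42,0],[43,10],[44,0],[47,19],[49,3],[50,0]]
[[0,14],[5,0],[13,15],[20,17],[26,15],[42,0],[43,10],[44,0],[47,19],[49,3],[50,0]]
[[0,14],[5,0],[13,15],[20,17],[26,15],[42,0],[43,10],[44,0],[47,19],[49,3],[50,0]]
[[0,14],[5,0],[9,3],[13,15],[20,17],[26,15],[42,0],[43,10],[44,0],[47,19],[49,3],[50,0]]
[[0,14],[5,0],[9,3],[13,15],[15,20],[20,17],[26,15],[42,0],[43,10],[44,0],[47,19],[49,3],[50,0]]
[[0,14],[5,0],[9,3],[13,15],[15,20],[20,17],[26,15],[42,0],[43,10],[44,0],[47,19],[49,3],[50,0]]
[[0,14],[5,0],[9,3],[13,15],[15,20],[20,17],[26,15],[42,0],[43,10],[44,0],[47,19],[49,3],[50,0]]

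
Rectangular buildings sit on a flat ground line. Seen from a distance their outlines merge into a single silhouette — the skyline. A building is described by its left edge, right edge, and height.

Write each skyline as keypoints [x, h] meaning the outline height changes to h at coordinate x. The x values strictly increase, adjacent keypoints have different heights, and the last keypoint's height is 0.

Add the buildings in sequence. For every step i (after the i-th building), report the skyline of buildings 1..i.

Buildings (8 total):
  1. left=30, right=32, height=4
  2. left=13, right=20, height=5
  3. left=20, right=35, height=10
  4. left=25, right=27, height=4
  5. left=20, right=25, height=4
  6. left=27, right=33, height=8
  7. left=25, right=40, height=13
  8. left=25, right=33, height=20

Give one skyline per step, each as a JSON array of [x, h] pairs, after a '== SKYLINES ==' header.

== SKYLINES ==
[[30,4],[32,0]]
[[13,5],[20,0],[30,4],[32,0]]
[[13,5],[20,10],[35,0]]
[[13,5],[20,10],[35,0]]
[[13,5],[20,10],[35,0]]
[[13,5],[20,10],[35,0]]
[[13,5],[20,10],[25,13],[40,0]]
[[13,5],[20,10],[25,20],[33,13],[40,0]]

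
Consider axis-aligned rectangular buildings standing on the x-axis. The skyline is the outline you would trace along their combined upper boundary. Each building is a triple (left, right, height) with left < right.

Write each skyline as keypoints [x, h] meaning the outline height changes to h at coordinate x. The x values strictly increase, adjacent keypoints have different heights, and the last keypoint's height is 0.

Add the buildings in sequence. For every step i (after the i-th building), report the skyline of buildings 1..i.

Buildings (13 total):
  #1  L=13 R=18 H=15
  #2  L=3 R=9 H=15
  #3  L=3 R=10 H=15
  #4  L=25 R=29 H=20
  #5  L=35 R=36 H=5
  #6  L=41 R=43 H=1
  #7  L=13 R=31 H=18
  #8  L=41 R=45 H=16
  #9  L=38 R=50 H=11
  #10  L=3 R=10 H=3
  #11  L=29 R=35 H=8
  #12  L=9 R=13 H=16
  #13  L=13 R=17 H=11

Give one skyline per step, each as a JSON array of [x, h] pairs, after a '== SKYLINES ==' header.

== SKYLINES ==
[[13,15],[18,0]]
[[3,15],[9,0],[13,15],[18,0]]
[[3,15],[10,0],[13,15],[18,0]]
[[3,15],[10,0],[13,15],[18,0],[25,20],[29,0]]
[[3,15],[10,0],[13,15],[18,0],[25,20],[29,0],[35,5],[36,0]]
[[3,15],[10,0],[13,15],[18,0],[25,20],[29,0],[35,5],[36,0],[41,1],[43,0]]
[[3,15],[10,0],[13,18],[25,20],[29,18],[31,0],[35,5],[36,0],[41,1],[43,0]]
[[3,15],[10,0],[13,18],[25,20],[29,18],[31,0],[35,5],[36,0],[41,16],[45,0]]
[[3,15],[10,0],[13,18],[25,20],[29,18],[31,0],[35,5],[36,0],[38,11],[41,16],[45,11],[50,0]]
[[3,15],[10,0],[13,18],[25,20],[29,18],[31,0],[35,5],[36,0],[38,11],[41,16],[45,11],[50,0]]
[[3,15],[10,0],[13,18],[25,20],[29,18],[31,8],[35,5],[36,0],[38,11],[41,16],[45,11],[50,0]]
[[3,15],[9,16],[13,18],[25,20],[29,18],[31,8],[35,5],[36,0],[38,11],[41,16],[45,11],[50,0]]
[[3,15],[9,16],[13,18],[25,20],[29,18],[31,8],[35,5],[36,0],[38,11],[41,16],[45,11],[50,0]]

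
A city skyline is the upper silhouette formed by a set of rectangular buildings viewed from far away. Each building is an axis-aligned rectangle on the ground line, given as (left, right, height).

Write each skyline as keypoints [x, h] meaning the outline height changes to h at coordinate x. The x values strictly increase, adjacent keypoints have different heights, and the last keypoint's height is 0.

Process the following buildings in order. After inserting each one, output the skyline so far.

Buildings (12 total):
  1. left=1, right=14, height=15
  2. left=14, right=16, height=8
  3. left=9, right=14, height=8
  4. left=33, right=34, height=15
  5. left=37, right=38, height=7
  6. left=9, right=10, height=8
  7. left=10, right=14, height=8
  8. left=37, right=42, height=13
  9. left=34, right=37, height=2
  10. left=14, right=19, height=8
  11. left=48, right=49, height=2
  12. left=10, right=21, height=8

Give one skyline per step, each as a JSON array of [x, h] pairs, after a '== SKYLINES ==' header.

== SKYLINES ==
[[1,15],[14,0]]
[[1,15],[14,8],[16,0]]
[[1,15],[14,8],[16,0]]
[[1,15],[14,8],[16,0],[33,15],[34,0]]
[[1,15],[14,8],[16,0],[33,15],[34,0],[37,7],[38,0]]
[[1,15],[14,8],[16,0],[33,15],[34,0],[37,7],[38,0]]
[[1,15],[14,8],[16,0],[33,15],[34,0],[37,7],[38,0]]
[[1,15],[14,8],[16,0],[33,15],[34,0],[37,13],[42,0]]
[[1,15],[14,8],[16,0],[33,15],[34,2],[37,13],[42,0]]
[[1,15],[14,8],[19,0],[33,15],[34,2],[37,13],[42,0]]
[[1,15],[14,8],[19,0],[33,15],[34,2],[37,13],[42,0],[48,2],[49,0]]
[[1,15],[14,8],[21,0],[33,15],[34,2],[37,13],[42,0],[48,2],[49,0]]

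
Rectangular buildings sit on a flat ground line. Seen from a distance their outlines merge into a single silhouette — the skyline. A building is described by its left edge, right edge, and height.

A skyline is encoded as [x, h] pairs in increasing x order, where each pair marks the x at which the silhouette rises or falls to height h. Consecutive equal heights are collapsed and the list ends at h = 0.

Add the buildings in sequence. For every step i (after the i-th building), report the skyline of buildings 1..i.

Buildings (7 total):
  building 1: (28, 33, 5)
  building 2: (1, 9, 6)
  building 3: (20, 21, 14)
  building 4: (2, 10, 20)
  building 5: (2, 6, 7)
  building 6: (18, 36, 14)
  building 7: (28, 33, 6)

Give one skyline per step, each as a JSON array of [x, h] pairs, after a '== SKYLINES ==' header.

== SKYLINES ==
[[28,5],[33,0]]
[[1,6],[9,0],[28,5],[33,0]]
[[1,6],[9,0],[20,14],[21,0],[28,5],[33,0]]
[[1,6],[2,20],[10,0],[20,14],[21,0],[28,5],[33,0]]
[[1,6],[2,20],[10,0],[20,14],[21,0],[28,5],[33,0]]
[[1,6],[2,20],[10,0],[18,14],[36,0]]
[[1,6],[2,20],[10,0],[18,14],[36,0]]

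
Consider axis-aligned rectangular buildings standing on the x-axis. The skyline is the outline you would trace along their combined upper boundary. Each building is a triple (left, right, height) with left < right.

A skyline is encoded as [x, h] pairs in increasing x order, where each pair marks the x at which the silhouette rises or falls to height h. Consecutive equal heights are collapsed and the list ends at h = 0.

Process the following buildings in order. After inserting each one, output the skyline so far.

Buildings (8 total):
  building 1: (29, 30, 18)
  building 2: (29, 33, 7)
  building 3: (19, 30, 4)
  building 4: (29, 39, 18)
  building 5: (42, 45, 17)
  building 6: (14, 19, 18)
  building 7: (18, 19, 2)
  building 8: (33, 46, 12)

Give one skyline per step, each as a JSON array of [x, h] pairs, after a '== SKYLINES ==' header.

== SKYLINES ==
[[29,18],[30,0]]
[[29,18],[30,7],[33,0]]
[[19,4],[29,18],[30,7],[33,0]]
[[19,4],[29,18],[39,0]]
[[19,4],[29,18],[39,0],[42,17],[45,0]]
[[14,18],[19,4],[29,18],[39,0],[42,17],[45,0]]
[[14,18],[19,4],[29,18],[39,0],[42,17],[45,0]]
[[14,18],[19,4],[29,18],[39,12],[42,17],[45,12],[46,0]]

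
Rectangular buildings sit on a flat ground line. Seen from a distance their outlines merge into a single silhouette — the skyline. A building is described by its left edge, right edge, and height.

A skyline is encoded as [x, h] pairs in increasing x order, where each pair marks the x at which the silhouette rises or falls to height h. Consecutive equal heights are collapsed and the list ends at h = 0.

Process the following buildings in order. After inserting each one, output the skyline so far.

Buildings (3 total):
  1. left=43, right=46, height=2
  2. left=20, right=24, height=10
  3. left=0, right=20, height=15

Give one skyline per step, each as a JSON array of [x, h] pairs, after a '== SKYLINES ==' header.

== SKYLINES ==
[[43,2],[46,0]]
[[20,10],[24,0],[43,2],[46,0]]
[[0,15],[20,10],[24,0],[43,2],[46,0]]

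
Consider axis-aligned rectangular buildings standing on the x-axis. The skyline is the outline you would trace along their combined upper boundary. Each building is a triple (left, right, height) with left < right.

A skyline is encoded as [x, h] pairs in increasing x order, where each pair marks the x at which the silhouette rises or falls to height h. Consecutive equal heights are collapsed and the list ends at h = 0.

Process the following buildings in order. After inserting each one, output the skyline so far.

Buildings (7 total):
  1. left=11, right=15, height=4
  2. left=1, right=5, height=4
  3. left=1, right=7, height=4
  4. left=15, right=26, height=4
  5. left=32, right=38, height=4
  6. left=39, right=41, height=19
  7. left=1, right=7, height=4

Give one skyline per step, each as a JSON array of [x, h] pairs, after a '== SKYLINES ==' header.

== SKYLINES ==
[[11,4],[15,0]]
[[1,4],[5,0],[11,4],[15,0]]
[[1,4],[7,0],[11,4],[15,0]]
[[1,4],[7,0],[11,4],[26,0]]
[[1,4],[7,0],[11,4],[26,0],[32,4],[38,0]]
[[1,4],[7,0],[11,4],[26,0],[32,4],[38,0],[39,19],[41,0]]
[[1,4],[7,0],[11,4],[26,0],[32,4],[38,0],[39,19],[41,0]]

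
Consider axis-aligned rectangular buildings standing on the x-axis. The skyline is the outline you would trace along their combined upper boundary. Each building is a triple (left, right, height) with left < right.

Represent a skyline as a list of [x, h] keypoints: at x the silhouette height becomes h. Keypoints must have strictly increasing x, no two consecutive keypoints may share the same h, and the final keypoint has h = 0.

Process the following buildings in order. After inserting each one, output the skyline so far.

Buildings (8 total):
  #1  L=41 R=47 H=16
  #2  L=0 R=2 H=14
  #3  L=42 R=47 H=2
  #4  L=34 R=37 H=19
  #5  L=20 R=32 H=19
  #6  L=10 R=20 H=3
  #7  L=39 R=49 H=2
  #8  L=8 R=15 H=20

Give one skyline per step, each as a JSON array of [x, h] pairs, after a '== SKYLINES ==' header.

== SKYLINES ==
[[41,16],[47,0]]
[[0,14],[2,0],[41,16],[47,0]]
[[0,14],[2,0],[41,16],[47,0]]
[[0,14],[2,0],[34,19],[37,0],[41,16],[47,0]]
[[0,14],[2,0],[20,19],[32,0],[34,19],[37,0],[41,16],[47,0]]
[[0,14],[2,0],[10,3],[20,19],[32,0],[34,19],[37,0],[41,16],[47,0]]
[[0,14],[2,0],[10,3],[20,19],[32,0],[34,19],[37,0],[39,2],[41,16],[47,2],[49,0]]
[[0,14],[2,0],[8,20],[15,3],[20,19],[32,0],[34,19],[37,0],[39,2],[41,16],[47,2],[49,0]]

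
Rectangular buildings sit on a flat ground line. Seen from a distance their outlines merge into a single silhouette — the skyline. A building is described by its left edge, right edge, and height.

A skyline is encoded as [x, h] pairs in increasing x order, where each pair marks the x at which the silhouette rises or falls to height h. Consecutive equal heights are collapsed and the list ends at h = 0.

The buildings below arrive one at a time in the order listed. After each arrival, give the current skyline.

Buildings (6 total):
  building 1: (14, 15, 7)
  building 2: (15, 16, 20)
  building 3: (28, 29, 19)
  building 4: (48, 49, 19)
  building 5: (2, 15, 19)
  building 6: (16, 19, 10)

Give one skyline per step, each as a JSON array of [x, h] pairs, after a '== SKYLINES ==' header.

== SKYLINES ==
[[14,7],[15,0]]
[[14,7],[15,20],[16,0]]
[[14,7],[15,20],[16,0],[28,19],[29,0]]
[[14,7],[15,20],[16,0],[28,19],[29,0],[48,19],[49,0]]
[[2,19],[15,20],[16,0],[28,19],[29,0],[48,19],[49,0]]
[[2,19],[15,20],[16,10],[19,0],[28,19],[29,0],[48,19],[49,0]]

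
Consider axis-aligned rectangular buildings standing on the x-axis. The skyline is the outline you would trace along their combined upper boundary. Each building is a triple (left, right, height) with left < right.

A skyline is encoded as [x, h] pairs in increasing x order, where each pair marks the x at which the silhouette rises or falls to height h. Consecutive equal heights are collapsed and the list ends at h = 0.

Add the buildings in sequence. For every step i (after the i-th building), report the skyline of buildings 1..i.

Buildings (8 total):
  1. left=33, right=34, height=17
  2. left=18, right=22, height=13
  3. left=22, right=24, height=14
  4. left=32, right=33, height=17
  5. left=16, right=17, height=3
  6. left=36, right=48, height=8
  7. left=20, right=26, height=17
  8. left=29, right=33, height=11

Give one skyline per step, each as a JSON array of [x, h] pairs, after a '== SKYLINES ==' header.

== SKYLINES ==
[[33,17],[34,0]]
[[18,13],[22,0],[33,17],[34,0]]
[[18,13],[22,14],[24,0],[33,17],[34,0]]
[[18,13],[22,14],[24,0],[32,17],[34,0]]
[[16,3],[17,0],[18,13],[22,14],[24,0],[32,17],[34,0]]
[[16,3],[17,0],[18,13],[22,14],[24,0],[32,17],[34,0],[36,8],[48,0]]
[[16,3],[17,0],[18,13],[20,17],[26,0],[32,17],[34,0],[36,8],[48,0]]
[[16,3],[17,0],[18,13],[20,17],[26,0],[29,11],[32,17],[34,0],[36,8],[48,0]]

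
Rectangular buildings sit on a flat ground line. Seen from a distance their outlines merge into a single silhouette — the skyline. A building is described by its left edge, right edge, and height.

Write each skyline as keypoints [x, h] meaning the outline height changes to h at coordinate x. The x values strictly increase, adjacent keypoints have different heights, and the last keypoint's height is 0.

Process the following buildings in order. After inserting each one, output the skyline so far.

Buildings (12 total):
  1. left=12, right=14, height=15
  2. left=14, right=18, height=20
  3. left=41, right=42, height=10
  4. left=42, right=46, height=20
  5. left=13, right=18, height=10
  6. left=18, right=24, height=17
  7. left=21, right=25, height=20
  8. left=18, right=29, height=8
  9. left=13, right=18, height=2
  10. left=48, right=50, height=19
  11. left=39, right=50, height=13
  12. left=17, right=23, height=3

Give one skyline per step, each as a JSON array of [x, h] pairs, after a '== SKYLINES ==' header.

== SKYLINES ==
[[12,15],[14,0]]
[[12,15],[14,20],[18,0]]
[[12,15],[14,20],[18,0],[41,10],[42,0]]
[[12,15],[14,20],[18,0],[41,10],[42,20],[46,0]]
[[12,15],[14,20],[18,0],[41,10],[42,20],[46,0]]
[[12,15],[14,20],[18,17],[24,0],[41,10],[42,20],[46,0]]
[[12,15],[14,20],[18,17],[21,20],[25,0],[41,10],[42,20],[46,0]]
[[12,15],[14,20],[18,17],[21,20],[25,8],[29,0],[41,10],[42,20],[46,0]]
[[12,15],[14,20],[18,17],[21,20],[25,8],[29,0],[41,10],[42,20],[46,0]]
[[12,15],[14,20],[18,17],[21,20],[25,8],[29,0],[41,10],[42,20],[46,0],[48,19],[50,0]]
[[12,15],[14,20],[18,17],[21,20],[25,8],[29,0],[39,13],[42,20],[46,13],[48,19],[50,0]]
[[12,15],[14,20],[18,17],[21,20],[25,8],[29,0],[39,13],[42,20],[46,13],[48,19],[50,0]]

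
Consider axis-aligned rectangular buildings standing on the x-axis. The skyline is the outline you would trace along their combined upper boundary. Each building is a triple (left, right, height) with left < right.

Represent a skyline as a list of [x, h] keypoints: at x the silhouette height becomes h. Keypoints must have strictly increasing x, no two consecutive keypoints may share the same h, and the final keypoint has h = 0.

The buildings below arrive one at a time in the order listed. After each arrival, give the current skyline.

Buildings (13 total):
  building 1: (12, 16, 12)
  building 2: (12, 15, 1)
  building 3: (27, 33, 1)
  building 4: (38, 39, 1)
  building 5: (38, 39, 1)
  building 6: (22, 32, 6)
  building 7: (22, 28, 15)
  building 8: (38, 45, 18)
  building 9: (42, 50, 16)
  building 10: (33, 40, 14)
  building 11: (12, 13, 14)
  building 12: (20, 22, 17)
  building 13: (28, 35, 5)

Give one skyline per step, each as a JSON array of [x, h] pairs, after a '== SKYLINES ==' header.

== SKYLINES ==
[[12,12],[16,0]]
[[12,12],[16,0]]
[[12,12],[16,0],[27,1],[33,0]]
[[12,12],[16,0],[27,1],[33,0],[38,1],[39,0]]
[[12,12],[16,0],[27,1],[33,0],[38,1],[39,0]]
[[12,12],[16,0],[22,6],[32,1],[33,0],[38,1],[39,0]]
[[12,12],[16,0],[22,15],[28,6],[32,1],[33,0],[38,1],[39,0]]
[[12,12],[16,0],[22,15],[28,6],[32,1],[33,0],[38,18],[45,0]]
[[12,12],[16,0],[22,15],[28,6],[32,1],[33,0],[38,18],[45,16],[50,0]]
[[12,12],[16,0],[22,15],[28,6],[32,1],[33,14],[38,18],[45,16],[50,0]]
[[12,14],[13,12],[16,0],[22,15],[28,6],[32,1],[33,14],[38,18],[45,16],[50,0]]
[[12,14],[13,12],[16,0],[20,17],[22,15],[28,6],[32,1],[33,14],[38,18],[45,16],[50,0]]
[[12,14],[13,12],[16,0],[20,17],[22,15],[28,6],[32,5],[33,14],[38,18],[45,16],[50,0]]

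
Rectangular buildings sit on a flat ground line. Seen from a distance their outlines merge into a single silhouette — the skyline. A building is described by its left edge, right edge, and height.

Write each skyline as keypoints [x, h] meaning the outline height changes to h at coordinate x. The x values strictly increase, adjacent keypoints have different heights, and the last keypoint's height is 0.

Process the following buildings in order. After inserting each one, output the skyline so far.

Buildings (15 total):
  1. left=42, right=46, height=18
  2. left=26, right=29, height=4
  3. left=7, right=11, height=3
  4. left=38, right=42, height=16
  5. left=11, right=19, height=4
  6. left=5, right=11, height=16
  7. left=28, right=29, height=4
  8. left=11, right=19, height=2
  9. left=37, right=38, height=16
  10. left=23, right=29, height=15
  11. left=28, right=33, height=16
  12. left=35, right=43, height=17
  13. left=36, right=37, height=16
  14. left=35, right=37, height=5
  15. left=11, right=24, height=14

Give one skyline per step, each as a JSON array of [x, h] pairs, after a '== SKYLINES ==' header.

== SKYLINES ==
[[42,18],[46,0]]
[[26,4],[29,0],[42,18],[46,0]]
[[7,3],[11,0],[26,4],[29,0],[42,18],[46,0]]
[[7,3],[11,0],[26,4],[29,0],[38,16],[42,18],[46,0]]
[[7,3],[11,4],[19,0],[26,4],[29,0],[38,16],[42,18],[46,0]]
[[5,16],[11,4],[19,0],[26,4],[29,0],[38,16],[42,18],[46,0]]
[[5,16],[11,4],[19,0],[26,4],[29,0],[38,16],[42,18],[46,0]]
[[5,16],[11,4],[19,0],[26,4],[29,0],[38,16],[42,18],[46,0]]
[[5,16],[11,4],[19,0],[26,4],[29,0],[37,16],[42,18],[46,0]]
[[5,16],[11,4],[19,0],[23,15],[29,0],[37,16],[42,18],[46,0]]
[[5,16],[11,4],[19,0],[23,15],[28,16],[33,0],[37,16],[42,18],[46,0]]
[[5,16],[11,4],[19,0],[23,15],[28,16],[33,0],[35,17],[42,18],[46,0]]
[[5,16],[11,4],[19,0],[23,15],[28,16],[33,0],[35,17],[42,18],[46,0]]
[[5,16],[11,4],[19,0],[23,15],[28,16],[33,0],[35,17],[42,18],[46,0]]
[[5,16],[11,14],[23,15],[28,16],[33,0],[35,17],[42,18],[46,0]]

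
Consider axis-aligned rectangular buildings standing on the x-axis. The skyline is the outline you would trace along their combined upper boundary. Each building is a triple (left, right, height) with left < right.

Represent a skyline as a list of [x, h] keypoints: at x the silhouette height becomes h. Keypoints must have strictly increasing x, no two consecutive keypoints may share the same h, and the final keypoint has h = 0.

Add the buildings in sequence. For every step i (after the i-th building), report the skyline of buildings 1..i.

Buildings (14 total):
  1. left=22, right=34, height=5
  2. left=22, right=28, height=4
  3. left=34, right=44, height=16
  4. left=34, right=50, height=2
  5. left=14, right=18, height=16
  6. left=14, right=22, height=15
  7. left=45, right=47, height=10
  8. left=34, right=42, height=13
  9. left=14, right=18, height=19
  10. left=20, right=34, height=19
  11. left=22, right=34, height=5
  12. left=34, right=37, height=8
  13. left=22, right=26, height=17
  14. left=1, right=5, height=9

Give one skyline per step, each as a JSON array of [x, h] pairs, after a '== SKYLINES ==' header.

== SKYLINES ==
[[22,5],[34,0]]
[[22,5],[34,0]]
[[22,5],[34,16],[44,0]]
[[22,5],[34,16],[44,2],[50,0]]
[[14,16],[18,0],[22,5],[34,16],[44,2],[50,0]]
[[14,16],[18,15],[22,5],[34,16],[44,2],[50,0]]
[[14,16],[18,15],[22,5],[34,16],[44,2],[45,10],[47,2],[50,0]]
[[14,16],[18,15],[22,5],[34,16],[44,2],[45,10],[47,2],[50,0]]
[[14,19],[18,15],[22,5],[34,16],[44,2],[45,10],[47,2],[50,0]]
[[14,19],[18,15],[20,19],[34,16],[44,2],[45,10],[47,2],[50,0]]
[[14,19],[18,15],[20,19],[34,16],[44,2],[45,10],[47,2],[50,0]]
[[14,19],[18,15],[20,19],[34,16],[44,2],[45,10],[47,2],[50,0]]
[[14,19],[18,15],[20,19],[34,16],[44,2],[45,10],[47,2],[50,0]]
[[1,9],[5,0],[14,19],[18,15],[20,19],[34,16],[44,2],[45,10],[47,2],[50,0]]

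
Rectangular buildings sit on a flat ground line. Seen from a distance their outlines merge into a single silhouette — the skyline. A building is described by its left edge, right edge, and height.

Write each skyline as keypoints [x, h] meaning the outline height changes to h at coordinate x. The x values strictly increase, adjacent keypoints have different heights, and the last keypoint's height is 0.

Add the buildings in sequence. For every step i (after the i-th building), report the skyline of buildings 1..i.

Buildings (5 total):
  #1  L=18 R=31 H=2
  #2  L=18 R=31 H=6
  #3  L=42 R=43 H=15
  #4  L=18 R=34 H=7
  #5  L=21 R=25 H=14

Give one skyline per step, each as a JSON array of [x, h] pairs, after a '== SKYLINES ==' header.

== SKYLINES ==
[[18,2],[31,0]]
[[18,6],[31,0]]
[[18,6],[31,0],[42,15],[43,0]]
[[18,7],[34,0],[42,15],[43,0]]
[[18,7],[21,14],[25,7],[34,0],[42,15],[43,0]]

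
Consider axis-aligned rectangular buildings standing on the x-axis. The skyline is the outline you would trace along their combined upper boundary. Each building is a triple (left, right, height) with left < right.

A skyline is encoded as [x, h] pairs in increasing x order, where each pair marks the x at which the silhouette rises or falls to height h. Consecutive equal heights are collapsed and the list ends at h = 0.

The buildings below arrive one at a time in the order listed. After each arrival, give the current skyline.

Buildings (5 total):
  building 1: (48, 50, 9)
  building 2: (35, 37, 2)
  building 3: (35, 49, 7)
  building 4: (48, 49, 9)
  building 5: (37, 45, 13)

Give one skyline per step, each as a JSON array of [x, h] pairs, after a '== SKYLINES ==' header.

== SKYLINES ==
[[48,9],[50,0]]
[[35,2],[37,0],[48,9],[50,0]]
[[35,7],[48,9],[50,0]]
[[35,7],[48,9],[50,0]]
[[35,7],[37,13],[45,7],[48,9],[50,0]]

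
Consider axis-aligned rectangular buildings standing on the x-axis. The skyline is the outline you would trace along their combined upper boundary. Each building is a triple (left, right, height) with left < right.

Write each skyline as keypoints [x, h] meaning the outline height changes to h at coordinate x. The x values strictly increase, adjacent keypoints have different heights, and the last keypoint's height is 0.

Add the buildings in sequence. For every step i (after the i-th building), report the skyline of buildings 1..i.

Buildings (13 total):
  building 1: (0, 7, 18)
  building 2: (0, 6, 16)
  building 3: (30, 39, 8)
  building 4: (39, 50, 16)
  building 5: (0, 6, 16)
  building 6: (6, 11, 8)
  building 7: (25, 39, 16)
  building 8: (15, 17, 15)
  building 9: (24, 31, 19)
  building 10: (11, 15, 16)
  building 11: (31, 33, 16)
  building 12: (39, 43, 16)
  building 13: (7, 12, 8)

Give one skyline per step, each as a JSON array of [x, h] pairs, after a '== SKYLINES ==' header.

== SKYLINES ==
[[0,18],[7,0]]
[[0,18],[7,0]]
[[0,18],[7,0],[30,8],[39,0]]
[[0,18],[7,0],[30,8],[39,16],[50,0]]
[[0,18],[7,0],[30,8],[39,16],[50,0]]
[[0,18],[7,8],[11,0],[30,8],[39,16],[50,0]]
[[0,18],[7,8],[11,0],[25,16],[50,0]]
[[0,18],[7,8],[11,0],[15,15],[17,0],[25,16],[50,0]]
[[0,18],[7,8],[11,0],[15,15],[17,0],[24,19],[31,16],[50,0]]
[[0,18],[7,8],[11,16],[15,15],[17,0],[24,19],[31,16],[50,0]]
[[0,18],[7,8],[11,16],[15,15],[17,0],[24,19],[31,16],[50,0]]
[[0,18],[7,8],[11,16],[15,15],[17,0],[24,19],[31,16],[50,0]]
[[0,18],[7,8],[11,16],[15,15],[17,0],[24,19],[31,16],[50,0]]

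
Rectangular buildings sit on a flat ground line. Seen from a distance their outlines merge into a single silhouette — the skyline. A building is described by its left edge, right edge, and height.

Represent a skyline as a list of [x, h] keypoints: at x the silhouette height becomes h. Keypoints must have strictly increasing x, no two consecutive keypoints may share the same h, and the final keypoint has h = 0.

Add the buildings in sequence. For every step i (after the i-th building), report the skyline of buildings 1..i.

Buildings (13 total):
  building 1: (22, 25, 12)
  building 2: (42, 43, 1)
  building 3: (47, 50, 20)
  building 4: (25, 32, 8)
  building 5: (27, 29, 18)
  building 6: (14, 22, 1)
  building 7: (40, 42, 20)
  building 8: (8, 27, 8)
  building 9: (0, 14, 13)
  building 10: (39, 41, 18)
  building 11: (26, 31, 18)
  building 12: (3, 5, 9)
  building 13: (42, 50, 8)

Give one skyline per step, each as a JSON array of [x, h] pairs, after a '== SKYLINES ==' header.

== SKYLINES ==
[[22,12],[25,0]]
[[22,12],[25,0],[42,1],[43,0]]
[[22,12],[25,0],[42,1],[43,0],[47,20],[50,0]]
[[22,12],[25,8],[32,0],[42,1],[43,0],[47,20],[50,0]]
[[22,12],[25,8],[27,18],[29,8],[32,0],[42,1],[43,0],[47,20],[50,0]]
[[14,1],[22,12],[25,8],[27,18],[29,8],[32,0],[42,1],[43,0],[47,20],[50,0]]
[[14,1],[22,12],[25,8],[27,18],[29,8],[32,0],[40,20],[42,1],[43,0],[47,20],[50,0]]
[[8,8],[22,12],[25,8],[27,18],[29,8],[32,0],[40,20],[42,1],[43,0],[47,20],[50,0]]
[[0,13],[14,8],[22,12],[25,8],[27,18],[29,8],[32,0],[40,20],[42,1],[43,0],[47,20],[50,0]]
[[0,13],[14,8],[22,12],[25,8],[27,18],[29,8],[32,0],[39,18],[40,20],[42,1],[43,0],[47,20],[50,0]]
[[0,13],[14,8],[22,12],[25,8],[26,18],[31,8],[32,0],[39,18],[40,20],[42,1],[43,0],[47,20],[50,0]]
[[0,13],[14,8],[22,12],[25,8],[26,18],[31,8],[32,0],[39,18],[40,20],[42,1],[43,0],[47,20],[50,0]]
[[0,13],[14,8],[22,12],[25,8],[26,18],[31,8],[32,0],[39,18],[40,20],[42,8],[47,20],[50,0]]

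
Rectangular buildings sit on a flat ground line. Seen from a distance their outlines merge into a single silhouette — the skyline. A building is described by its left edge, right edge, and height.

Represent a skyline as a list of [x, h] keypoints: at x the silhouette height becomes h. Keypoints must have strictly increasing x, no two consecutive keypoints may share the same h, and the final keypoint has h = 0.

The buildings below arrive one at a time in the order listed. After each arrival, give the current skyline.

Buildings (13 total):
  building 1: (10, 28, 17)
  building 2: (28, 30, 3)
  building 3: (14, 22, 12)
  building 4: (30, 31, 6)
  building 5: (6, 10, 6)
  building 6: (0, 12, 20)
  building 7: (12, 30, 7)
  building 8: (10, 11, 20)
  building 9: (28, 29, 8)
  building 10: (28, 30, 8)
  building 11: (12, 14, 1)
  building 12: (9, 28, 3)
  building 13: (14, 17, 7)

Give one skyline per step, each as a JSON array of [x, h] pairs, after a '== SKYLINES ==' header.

== SKYLINES ==
[[10,17],[28,0]]
[[10,17],[28,3],[30,0]]
[[10,17],[28,3],[30,0]]
[[10,17],[28,3],[30,6],[31,0]]
[[6,6],[10,17],[28,3],[30,6],[31,0]]
[[0,20],[12,17],[28,3],[30,6],[31,0]]
[[0,20],[12,17],[28,7],[30,6],[31,0]]
[[0,20],[12,17],[28,7],[30,6],[31,0]]
[[0,20],[12,17],[28,8],[29,7],[30,6],[31,0]]
[[0,20],[12,17],[28,8],[30,6],[31,0]]
[[0,20],[12,17],[28,8],[30,6],[31,0]]
[[0,20],[12,17],[28,8],[30,6],[31,0]]
[[0,20],[12,17],[28,8],[30,6],[31,0]]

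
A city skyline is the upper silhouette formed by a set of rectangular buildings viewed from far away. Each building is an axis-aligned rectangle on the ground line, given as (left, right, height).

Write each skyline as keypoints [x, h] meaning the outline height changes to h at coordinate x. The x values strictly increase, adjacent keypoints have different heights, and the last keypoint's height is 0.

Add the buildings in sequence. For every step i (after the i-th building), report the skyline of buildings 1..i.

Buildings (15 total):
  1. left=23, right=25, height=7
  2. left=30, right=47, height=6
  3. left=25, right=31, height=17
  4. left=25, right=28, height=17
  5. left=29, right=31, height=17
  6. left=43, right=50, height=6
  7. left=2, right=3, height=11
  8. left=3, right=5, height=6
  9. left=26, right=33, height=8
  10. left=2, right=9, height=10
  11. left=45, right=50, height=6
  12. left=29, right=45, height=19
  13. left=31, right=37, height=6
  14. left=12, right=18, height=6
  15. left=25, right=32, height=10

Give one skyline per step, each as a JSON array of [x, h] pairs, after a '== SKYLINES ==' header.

== SKYLINES ==
[[23,7],[25,0]]
[[23,7],[25,0],[30,6],[47,0]]
[[23,7],[25,17],[31,6],[47,0]]
[[23,7],[25,17],[31,6],[47,0]]
[[23,7],[25,17],[31,6],[47,0]]
[[23,7],[25,17],[31,6],[50,0]]
[[2,11],[3,0],[23,7],[25,17],[31,6],[50,0]]
[[2,11],[3,6],[5,0],[23,7],[25,17],[31,6],[50,0]]
[[2,11],[3,6],[5,0],[23,7],[25,17],[31,8],[33,6],[50,0]]
[[2,11],[3,10],[9,0],[23,7],[25,17],[31,8],[33,6],[50,0]]
[[2,11],[3,10],[9,0],[23,7],[25,17],[31,8],[33,6],[50,0]]
[[2,11],[3,10],[9,0],[23,7],[25,17],[29,19],[45,6],[50,0]]
[[2,11],[3,10],[9,0],[23,7],[25,17],[29,19],[45,6],[50,0]]
[[2,11],[3,10],[9,0],[12,6],[18,0],[23,7],[25,17],[29,19],[45,6],[50,0]]
[[2,11],[3,10],[9,0],[12,6],[18,0],[23,7],[25,17],[29,19],[45,6],[50,0]]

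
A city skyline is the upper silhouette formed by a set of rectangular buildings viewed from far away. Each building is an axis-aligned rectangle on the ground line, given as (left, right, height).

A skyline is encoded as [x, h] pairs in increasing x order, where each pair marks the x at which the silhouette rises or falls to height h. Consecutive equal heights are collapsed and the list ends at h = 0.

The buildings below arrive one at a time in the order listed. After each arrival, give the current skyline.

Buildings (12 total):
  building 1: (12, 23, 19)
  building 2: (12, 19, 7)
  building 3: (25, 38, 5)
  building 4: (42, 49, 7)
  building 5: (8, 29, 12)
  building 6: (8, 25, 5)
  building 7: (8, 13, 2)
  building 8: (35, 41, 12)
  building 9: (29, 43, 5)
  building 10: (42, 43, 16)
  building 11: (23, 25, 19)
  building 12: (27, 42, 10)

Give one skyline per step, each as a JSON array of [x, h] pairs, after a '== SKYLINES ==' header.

== SKYLINES ==
[[12,19],[23,0]]
[[12,19],[23,0]]
[[12,19],[23,0],[25,5],[38,0]]
[[12,19],[23,0],[25,5],[38,0],[42,7],[49,0]]
[[8,12],[12,19],[23,12],[29,5],[38,0],[42,7],[49,0]]
[[8,12],[12,19],[23,12],[29,5],[38,0],[42,7],[49,0]]
[[8,12],[12,19],[23,12],[29,5],[38,0],[42,7],[49,0]]
[[8,12],[12,19],[23,12],[29,5],[35,12],[41,0],[42,7],[49,0]]
[[8,12],[12,19],[23,12],[29,5],[35,12],[41,5],[42,7],[49,0]]
[[8,12],[12,19],[23,12],[29,5],[35,12],[41,5],[42,16],[43,7],[49,0]]
[[8,12],[12,19],[25,12],[29,5],[35,12],[41,5],[42,16],[43,7],[49,0]]
[[8,12],[12,19],[25,12],[29,10],[35,12],[41,10],[42,16],[43,7],[49,0]]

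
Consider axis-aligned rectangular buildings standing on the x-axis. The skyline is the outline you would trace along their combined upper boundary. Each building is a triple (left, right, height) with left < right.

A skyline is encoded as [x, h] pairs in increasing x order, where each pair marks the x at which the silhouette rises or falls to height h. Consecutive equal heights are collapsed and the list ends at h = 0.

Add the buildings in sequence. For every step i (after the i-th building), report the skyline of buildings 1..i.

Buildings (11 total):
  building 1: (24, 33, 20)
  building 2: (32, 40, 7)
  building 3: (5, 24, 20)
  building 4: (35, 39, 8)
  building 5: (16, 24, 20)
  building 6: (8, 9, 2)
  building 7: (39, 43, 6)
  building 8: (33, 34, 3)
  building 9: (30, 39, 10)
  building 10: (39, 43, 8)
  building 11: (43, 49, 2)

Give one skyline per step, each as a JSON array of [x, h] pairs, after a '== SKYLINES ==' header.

== SKYLINES ==
[[24,20],[33,0]]
[[24,20],[33,7],[40,0]]
[[5,20],[33,7],[40,0]]
[[5,20],[33,7],[35,8],[39,7],[40,0]]
[[5,20],[33,7],[35,8],[39,7],[40,0]]
[[5,20],[33,7],[35,8],[39,7],[40,0]]
[[5,20],[33,7],[35,8],[39,7],[40,6],[43,0]]
[[5,20],[33,7],[35,8],[39,7],[40,6],[43,0]]
[[5,20],[33,10],[39,7],[40,6],[43,0]]
[[5,20],[33,10],[39,8],[43,0]]
[[5,20],[33,10],[39,8],[43,2],[49,0]]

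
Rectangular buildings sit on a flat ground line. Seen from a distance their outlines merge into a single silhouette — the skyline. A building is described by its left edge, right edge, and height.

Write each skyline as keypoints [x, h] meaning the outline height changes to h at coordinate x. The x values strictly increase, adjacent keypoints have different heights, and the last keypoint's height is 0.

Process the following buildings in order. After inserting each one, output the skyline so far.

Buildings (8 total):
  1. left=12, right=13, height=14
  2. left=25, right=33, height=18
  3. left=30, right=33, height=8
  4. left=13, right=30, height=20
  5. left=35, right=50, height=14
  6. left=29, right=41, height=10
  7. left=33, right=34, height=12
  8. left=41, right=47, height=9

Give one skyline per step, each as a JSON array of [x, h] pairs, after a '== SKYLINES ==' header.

== SKYLINES ==
[[12,14],[13,0]]
[[12,14],[13,0],[25,18],[33,0]]
[[12,14],[13,0],[25,18],[33,0]]
[[12,14],[13,20],[30,18],[33,0]]
[[12,14],[13,20],[30,18],[33,0],[35,14],[50,0]]
[[12,14],[13,20],[30,18],[33,10],[35,14],[50,0]]
[[12,14],[13,20],[30,18],[33,12],[34,10],[35,14],[50,0]]
[[12,14],[13,20],[30,18],[33,12],[34,10],[35,14],[50,0]]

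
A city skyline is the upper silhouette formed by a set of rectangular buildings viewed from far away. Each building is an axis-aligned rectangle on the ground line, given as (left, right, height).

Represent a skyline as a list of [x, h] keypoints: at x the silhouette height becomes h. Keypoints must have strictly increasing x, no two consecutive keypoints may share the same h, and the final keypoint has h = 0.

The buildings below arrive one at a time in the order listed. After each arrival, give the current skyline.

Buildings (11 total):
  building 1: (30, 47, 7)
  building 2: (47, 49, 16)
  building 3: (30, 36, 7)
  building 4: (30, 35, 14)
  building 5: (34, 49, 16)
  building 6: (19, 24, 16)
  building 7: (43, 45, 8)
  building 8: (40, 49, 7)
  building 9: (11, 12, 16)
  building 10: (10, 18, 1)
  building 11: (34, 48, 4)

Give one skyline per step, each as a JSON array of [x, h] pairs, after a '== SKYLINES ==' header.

== SKYLINES ==
[[30,7],[47,0]]
[[30,7],[47,16],[49,0]]
[[30,7],[47,16],[49,0]]
[[30,14],[35,7],[47,16],[49,0]]
[[30,14],[34,16],[49,0]]
[[19,16],[24,0],[30,14],[34,16],[49,0]]
[[19,16],[24,0],[30,14],[34,16],[49,0]]
[[19,16],[24,0],[30,14],[34,16],[49,0]]
[[11,16],[12,0],[19,16],[24,0],[30,14],[34,16],[49,0]]
[[10,1],[11,16],[12,1],[18,0],[19,16],[24,0],[30,14],[34,16],[49,0]]
[[10,1],[11,16],[12,1],[18,0],[19,16],[24,0],[30,14],[34,16],[49,0]]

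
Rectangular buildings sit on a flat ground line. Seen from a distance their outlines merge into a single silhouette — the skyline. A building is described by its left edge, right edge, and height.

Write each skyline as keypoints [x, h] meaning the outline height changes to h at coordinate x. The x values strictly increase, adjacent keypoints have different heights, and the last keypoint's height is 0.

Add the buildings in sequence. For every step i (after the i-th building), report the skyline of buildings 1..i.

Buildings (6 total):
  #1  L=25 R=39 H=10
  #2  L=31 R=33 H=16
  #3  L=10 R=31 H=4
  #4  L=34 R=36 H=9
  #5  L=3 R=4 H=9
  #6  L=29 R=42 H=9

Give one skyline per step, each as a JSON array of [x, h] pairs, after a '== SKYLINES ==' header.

== SKYLINES ==
[[25,10],[39,0]]
[[25,10],[31,16],[33,10],[39,0]]
[[10,4],[25,10],[31,16],[33,10],[39,0]]
[[10,4],[25,10],[31,16],[33,10],[39,0]]
[[3,9],[4,0],[10,4],[25,10],[31,16],[33,10],[39,0]]
[[3,9],[4,0],[10,4],[25,10],[31,16],[33,10],[39,9],[42,0]]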